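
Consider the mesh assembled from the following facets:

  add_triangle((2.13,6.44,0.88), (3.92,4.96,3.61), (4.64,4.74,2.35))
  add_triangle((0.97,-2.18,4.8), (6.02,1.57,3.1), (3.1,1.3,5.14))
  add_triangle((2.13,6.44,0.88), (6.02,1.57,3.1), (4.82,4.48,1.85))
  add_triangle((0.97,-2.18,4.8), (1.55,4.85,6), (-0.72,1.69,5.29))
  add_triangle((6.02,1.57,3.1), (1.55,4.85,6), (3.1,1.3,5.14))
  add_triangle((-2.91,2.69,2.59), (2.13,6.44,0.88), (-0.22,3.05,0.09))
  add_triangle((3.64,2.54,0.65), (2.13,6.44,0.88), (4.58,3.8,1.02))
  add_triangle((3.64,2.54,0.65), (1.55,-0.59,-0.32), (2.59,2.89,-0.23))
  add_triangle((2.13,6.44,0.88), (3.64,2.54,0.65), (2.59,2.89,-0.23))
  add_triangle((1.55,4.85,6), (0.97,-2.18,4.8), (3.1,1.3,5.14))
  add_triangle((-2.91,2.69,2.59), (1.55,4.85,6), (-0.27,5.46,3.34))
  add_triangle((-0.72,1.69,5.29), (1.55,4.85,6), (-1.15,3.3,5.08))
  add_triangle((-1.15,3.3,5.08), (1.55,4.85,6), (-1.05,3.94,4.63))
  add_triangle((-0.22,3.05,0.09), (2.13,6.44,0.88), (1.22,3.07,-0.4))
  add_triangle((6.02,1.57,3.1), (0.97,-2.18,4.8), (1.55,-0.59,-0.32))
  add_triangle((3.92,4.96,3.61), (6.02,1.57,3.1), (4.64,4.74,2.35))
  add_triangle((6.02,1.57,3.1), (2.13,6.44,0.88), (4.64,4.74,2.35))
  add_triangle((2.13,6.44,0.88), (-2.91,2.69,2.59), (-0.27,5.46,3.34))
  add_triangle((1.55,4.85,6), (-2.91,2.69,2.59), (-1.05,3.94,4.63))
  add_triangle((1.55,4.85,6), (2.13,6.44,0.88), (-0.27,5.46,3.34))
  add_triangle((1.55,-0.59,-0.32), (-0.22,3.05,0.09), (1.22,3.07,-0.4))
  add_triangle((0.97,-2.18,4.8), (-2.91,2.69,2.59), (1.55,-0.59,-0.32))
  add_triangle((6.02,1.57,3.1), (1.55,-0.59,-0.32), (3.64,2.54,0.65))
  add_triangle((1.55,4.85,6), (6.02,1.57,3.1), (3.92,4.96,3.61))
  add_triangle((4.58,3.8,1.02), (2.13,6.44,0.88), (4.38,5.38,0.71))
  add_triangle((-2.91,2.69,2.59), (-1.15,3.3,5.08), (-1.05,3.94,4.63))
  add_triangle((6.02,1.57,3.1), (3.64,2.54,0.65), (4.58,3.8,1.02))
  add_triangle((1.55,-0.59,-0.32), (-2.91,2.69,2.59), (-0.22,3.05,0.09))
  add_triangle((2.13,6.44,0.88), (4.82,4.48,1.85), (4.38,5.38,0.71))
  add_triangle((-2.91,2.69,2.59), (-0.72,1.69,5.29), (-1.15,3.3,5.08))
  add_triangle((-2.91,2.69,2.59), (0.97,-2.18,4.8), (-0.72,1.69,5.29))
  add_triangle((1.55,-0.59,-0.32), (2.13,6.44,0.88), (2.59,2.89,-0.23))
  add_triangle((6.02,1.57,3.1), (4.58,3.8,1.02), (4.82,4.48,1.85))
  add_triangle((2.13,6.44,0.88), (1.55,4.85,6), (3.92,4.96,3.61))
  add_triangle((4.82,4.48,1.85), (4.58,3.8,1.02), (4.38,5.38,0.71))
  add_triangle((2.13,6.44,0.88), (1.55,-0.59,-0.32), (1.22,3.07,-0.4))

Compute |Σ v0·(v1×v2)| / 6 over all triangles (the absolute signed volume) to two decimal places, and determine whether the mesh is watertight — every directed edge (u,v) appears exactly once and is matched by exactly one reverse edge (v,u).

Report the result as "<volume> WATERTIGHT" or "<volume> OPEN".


156.17 WATERTIGHT

Per-triangle v0·(v1×v2)/6:
  t1: +5.5043
  t2: +10.7712
  t3: +3.0305
  t4: +11.9465
  t5: +13.2414
  t6: +4.2638
  t7: +0.4244
  t8: +1.0943
  t9: +2.4093
  t10: +11.5101
  t11: +9.2032
  t12: +4.6853
  t13: +2.2972
  t14: +1.1526
  t15: +7.0195
  t16: +5.7917
  t17: +0.5356
  t18: +5.6271
  t19: +0.6330
  t20: +11.7413
  t21: -0.1542
  t22: -2.9745
  t23: +3.0060
  t24: +13.4528
  t25: -1.4875
  t26: +1.8326
  t27: +1.0647
  t28: -1.5061
  t29: +3.5453
  t30: +3.0285
  t31: +5.7076
  t32: -0.7507
  t33: +2.6759
  t34: +13.2288
  t35: +1.1324
  t36: +1.4825
Σ = +156.1665 → |volume| = 156.17

Directed edges: 108 total, each appears once with its reverse present → watertight.


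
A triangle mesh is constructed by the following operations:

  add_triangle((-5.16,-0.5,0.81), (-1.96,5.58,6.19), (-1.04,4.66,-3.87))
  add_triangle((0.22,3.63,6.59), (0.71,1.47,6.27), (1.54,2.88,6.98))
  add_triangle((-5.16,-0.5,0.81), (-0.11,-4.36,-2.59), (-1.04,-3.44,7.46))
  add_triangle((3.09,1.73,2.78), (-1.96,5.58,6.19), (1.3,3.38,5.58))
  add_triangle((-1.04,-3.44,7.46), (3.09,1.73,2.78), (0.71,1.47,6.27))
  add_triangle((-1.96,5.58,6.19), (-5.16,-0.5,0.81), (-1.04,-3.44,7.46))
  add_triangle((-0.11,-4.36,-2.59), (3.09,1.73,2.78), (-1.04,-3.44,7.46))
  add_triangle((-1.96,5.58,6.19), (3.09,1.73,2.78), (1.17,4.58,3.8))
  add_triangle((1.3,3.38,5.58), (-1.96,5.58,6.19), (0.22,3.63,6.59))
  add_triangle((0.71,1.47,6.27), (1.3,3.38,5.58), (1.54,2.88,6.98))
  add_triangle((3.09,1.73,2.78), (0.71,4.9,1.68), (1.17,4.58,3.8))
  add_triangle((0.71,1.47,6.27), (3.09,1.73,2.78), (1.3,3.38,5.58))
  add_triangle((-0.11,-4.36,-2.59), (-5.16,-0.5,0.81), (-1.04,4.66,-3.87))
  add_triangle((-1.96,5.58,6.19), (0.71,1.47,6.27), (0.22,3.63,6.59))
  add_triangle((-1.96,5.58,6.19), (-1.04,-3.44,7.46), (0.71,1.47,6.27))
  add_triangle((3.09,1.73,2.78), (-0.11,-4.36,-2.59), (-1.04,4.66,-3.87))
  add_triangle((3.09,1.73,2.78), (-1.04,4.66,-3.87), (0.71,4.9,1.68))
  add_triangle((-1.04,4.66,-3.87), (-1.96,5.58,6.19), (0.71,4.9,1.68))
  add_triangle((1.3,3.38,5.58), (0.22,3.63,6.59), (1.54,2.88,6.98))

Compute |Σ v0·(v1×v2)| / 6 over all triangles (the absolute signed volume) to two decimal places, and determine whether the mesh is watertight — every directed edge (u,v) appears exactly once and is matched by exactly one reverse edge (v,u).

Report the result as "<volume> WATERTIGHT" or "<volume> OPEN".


287.21 OPEN

Per-triangle v0·(v1×v2)/6:
  t1: +44.0974
  t2: +2.3171
  t3: +34.7804
  t4: +4.3035
  t5: +12.9249
  t6: +53.0999
  t7: +22.2515
  t8: +6.6288
  t9: +3.3838
  t10: -0.7546
  t11: +4.2659
  t12: +5.2555
  t13: +25.7610
  t14: +3.5272
  t15: +22.5608
  t16: +13.2209
  t17: +9.6152
  t18: +18.3532
  t19: +1.6200
Σ = +287.2120 → |volume| = 287.21

Directed edges: 57 total; 3 unmatched, e.g. (1.17,4.58,3.8)→(-1.96,5.58,6.19) → open.


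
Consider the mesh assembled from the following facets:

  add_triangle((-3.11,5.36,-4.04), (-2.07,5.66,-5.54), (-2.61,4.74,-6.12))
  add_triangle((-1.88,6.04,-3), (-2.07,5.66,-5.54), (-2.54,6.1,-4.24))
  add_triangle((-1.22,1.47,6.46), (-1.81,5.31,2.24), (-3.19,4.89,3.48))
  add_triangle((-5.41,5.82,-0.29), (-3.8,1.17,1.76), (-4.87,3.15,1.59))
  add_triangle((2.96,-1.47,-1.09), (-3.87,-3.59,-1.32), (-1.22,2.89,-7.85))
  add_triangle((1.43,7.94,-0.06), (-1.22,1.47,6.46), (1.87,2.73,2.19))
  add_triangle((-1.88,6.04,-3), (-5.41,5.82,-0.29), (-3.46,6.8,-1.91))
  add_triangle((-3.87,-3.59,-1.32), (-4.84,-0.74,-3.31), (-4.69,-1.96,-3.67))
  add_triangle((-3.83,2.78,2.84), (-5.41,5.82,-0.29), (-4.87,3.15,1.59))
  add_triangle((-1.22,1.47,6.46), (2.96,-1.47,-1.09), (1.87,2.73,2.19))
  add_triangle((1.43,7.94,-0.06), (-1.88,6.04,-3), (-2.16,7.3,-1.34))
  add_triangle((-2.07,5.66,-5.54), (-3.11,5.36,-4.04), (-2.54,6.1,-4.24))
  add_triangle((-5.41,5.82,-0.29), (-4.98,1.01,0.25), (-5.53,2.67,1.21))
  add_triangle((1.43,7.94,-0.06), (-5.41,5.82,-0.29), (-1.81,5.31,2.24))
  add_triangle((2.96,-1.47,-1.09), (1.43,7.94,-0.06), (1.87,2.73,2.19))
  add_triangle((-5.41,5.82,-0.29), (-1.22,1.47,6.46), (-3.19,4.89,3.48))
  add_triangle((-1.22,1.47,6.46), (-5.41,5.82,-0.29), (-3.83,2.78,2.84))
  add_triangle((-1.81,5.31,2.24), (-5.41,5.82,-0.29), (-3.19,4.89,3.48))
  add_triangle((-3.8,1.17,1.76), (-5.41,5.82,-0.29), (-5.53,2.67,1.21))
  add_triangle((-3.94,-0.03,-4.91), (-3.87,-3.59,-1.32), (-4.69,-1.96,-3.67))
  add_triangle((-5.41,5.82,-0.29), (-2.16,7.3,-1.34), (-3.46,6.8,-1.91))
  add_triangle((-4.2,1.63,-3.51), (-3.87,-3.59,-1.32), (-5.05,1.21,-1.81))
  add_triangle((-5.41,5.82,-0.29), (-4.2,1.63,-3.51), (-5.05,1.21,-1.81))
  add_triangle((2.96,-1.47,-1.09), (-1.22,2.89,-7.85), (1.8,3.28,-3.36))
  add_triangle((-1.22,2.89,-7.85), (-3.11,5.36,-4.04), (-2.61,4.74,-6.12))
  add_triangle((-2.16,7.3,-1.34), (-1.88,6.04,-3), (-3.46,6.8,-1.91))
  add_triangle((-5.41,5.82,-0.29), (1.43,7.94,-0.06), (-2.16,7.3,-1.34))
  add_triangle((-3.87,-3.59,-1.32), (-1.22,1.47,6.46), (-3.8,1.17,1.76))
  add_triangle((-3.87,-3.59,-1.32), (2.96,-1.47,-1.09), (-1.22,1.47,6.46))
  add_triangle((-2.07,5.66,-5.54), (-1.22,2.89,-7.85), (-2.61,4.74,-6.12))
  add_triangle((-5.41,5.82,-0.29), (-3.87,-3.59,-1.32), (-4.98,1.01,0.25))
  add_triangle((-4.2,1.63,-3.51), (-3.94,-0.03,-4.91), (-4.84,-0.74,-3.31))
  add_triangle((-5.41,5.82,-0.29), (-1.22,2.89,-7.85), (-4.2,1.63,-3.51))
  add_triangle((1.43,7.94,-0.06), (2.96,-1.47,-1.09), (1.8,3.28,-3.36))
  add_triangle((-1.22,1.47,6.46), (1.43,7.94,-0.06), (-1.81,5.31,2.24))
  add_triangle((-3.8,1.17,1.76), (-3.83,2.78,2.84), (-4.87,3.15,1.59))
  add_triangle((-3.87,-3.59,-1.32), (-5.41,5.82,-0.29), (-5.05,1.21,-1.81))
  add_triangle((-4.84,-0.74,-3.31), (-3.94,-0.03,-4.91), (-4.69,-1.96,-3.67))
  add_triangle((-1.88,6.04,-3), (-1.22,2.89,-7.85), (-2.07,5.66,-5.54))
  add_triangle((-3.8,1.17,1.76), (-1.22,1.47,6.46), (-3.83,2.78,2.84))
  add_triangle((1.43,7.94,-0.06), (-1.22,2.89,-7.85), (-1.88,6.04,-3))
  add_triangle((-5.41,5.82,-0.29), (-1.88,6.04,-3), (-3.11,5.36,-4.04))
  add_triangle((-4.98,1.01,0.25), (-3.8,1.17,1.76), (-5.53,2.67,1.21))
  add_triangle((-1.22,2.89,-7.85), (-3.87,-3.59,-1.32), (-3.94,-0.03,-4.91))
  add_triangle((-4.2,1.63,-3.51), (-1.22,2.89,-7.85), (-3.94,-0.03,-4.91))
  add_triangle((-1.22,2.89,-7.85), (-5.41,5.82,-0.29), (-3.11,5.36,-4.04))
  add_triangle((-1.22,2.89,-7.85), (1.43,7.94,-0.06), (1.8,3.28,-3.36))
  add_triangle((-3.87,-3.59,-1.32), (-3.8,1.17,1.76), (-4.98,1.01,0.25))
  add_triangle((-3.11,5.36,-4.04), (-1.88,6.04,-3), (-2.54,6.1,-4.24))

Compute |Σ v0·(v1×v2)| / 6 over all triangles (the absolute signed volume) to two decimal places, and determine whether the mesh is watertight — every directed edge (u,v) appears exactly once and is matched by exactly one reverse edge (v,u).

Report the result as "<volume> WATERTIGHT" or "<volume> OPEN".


Per-triangle v0·(v1×v2)/6:
  t1: +2.6031
  t2: +1.3861
  t3: +6.9705
  t4: +1.1713
  t5: +25.6607
  t6: +16.1467
  t7: +1.7987
  t8: +2.4489
  t9: +3.4994
  t10: +9.6219
  t11: +8.5388
  t12: +1.5253
  t13: +4.3766
  t14: +20.3873
  t15: +11.4421
  t16: +8.0613
  t17: +8.3183
  t18: +7.9975
  t19: +1.8425
  t20: +0.6583
  t21: +4.3405
  t22: +7.5866
  t23: +8.4983
  t24: +14.0500
  t25: -0.3289
  t26: +3.2571
  t27: +9.8494
  t28: +15.6945
  t29: +15.1743
  t30: +3.9239
  t31: +7.9750
  t32: +3.7663
  t33: +24.9458
  t34: +12.4707
  t35: +19.2093
  t36: +1.7892
  t37: +6.5250
  t38: +2.4349
  t39: +1.1104
  t40: +5.2375
  t41: +23.9397
  t42: +8.7652
  t43: +1.7078
  t44: +8.1304
  t45: +10.1902
  t46: +8.6292
  t47: +20.2090
  t48: +5.1963
  t49: +0.8668
Σ = +399.5998 → |volume| = 399.60

Directed edges: 147 total; 3 unmatched, e.g. (-3.87,-3.59,-1.32)→(-4.84,-0.74,-3.31) → open.

399.60 OPEN


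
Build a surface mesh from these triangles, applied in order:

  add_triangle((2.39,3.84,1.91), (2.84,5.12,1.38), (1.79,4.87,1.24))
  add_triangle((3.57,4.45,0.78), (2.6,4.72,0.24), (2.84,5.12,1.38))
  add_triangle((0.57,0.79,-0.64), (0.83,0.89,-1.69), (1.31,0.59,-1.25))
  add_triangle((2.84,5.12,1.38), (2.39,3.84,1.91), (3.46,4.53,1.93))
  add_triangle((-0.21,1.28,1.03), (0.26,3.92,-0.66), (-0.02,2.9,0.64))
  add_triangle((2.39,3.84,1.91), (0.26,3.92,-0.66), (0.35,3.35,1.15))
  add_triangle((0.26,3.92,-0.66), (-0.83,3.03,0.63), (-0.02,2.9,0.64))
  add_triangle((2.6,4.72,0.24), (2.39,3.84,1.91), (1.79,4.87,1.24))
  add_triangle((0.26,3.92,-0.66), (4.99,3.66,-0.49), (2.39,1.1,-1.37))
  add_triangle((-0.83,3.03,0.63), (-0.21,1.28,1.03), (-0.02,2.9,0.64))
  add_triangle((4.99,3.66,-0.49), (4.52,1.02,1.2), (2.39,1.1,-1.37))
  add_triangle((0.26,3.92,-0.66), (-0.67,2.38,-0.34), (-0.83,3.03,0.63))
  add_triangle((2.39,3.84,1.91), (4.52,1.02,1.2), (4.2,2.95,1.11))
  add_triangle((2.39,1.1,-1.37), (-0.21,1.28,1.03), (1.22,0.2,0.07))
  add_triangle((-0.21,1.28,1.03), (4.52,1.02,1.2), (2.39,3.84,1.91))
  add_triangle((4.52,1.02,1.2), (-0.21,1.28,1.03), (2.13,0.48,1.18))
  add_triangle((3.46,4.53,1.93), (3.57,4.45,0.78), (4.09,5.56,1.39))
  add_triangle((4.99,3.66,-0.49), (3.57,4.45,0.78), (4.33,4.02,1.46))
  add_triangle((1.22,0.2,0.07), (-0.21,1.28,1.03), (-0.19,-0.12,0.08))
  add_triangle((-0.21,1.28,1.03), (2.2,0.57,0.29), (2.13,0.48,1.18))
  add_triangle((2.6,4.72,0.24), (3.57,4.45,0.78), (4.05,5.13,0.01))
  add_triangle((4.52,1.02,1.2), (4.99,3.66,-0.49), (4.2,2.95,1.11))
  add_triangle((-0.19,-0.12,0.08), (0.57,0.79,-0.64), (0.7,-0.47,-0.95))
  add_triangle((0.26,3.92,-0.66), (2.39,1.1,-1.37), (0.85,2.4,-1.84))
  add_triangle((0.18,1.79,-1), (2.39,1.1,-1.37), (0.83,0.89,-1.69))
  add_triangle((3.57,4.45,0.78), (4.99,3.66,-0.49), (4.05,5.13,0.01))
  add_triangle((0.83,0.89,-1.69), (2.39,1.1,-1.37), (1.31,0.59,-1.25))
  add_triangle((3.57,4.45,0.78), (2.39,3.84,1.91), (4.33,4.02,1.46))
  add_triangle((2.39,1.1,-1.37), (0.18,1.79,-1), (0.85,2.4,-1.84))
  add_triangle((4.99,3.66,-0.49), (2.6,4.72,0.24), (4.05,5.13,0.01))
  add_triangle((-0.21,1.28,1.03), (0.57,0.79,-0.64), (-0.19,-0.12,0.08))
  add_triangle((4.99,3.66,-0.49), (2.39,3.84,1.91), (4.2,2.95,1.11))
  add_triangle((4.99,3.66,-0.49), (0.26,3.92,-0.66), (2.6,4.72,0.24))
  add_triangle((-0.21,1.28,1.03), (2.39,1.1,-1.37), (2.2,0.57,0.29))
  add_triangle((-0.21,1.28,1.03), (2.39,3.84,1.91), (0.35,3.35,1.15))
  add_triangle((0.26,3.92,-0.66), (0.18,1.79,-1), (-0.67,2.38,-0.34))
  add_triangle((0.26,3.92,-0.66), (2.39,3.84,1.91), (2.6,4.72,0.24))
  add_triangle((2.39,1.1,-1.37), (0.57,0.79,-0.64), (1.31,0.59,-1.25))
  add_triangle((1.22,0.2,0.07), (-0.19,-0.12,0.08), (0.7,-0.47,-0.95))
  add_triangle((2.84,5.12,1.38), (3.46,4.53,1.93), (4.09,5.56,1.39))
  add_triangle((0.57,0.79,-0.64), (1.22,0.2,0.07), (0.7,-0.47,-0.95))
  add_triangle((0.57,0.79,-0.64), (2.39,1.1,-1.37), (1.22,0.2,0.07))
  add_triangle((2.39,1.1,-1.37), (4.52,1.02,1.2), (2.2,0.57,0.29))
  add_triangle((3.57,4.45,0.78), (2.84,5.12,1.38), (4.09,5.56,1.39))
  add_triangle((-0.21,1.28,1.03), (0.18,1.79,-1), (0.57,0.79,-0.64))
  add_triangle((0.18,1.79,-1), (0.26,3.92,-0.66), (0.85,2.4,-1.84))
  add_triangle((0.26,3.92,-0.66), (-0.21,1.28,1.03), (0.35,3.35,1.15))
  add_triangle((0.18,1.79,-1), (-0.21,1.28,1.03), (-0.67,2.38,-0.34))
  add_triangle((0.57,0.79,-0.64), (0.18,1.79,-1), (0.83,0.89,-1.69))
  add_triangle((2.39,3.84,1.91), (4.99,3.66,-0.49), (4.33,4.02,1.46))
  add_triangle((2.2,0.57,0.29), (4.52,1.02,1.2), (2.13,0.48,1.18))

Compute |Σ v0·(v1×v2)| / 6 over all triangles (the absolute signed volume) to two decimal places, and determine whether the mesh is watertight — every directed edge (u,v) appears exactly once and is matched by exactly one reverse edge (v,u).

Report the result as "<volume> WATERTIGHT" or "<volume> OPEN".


33.80 OPEN

Per-triangle v0·(v1×v2)/6:
  t1: +0.6643
  t2: +0.9768
  t3: -0.0937
  t4: +0.5500
  t5: -0.0446
  t6: +2.1777
  t7: +0.6018
  t8: -1.4186
  t9: +3.8658
  t10: +0.2961
  t11: +3.0599
  t12: +0.5758
  t13: +1.9364
  t14: +0.5529
  t15: +1.4243
  t16: +0.6150
  t17: +0.2585
  t18: +2.0779
  t19: +0.0431
  t20: -0.4678
  t21: +0.7540
  t22: +2.7277
  t23: +0.0205
  t24: +1.6390
  t25: +0.6442
  t26: +1.4094
  t27: +0.1072
  t28: +1.4006
  t29: -0.2023
  t30: +0.0642
  t31: +0.0307
  t32: +2.8754
  t33: +3.0205
  t34: -1.0109
  t35: +0.7694
  t36: +0.3754
  t37: +2.3763
  t38: -0.1065
  t39: +0.0287
  t40: +0.6964
  t41: +0.2202
  t42: -0.1166
  t43: +0.0132
  t44: +0.2579
  t45: -0.2353
  t46: +0.2578
  t47: +0.4342
  t48: -0.3734
  t49: -0.1307
  t50: -1.7666
  t51: -0.0339
Σ = +33.7984 → |volume| = 33.80

Directed edges: 153 total; 9 unmatched, e.g. (2.84,5.12,1.38)→(1.79,4.87,1.24) → open.


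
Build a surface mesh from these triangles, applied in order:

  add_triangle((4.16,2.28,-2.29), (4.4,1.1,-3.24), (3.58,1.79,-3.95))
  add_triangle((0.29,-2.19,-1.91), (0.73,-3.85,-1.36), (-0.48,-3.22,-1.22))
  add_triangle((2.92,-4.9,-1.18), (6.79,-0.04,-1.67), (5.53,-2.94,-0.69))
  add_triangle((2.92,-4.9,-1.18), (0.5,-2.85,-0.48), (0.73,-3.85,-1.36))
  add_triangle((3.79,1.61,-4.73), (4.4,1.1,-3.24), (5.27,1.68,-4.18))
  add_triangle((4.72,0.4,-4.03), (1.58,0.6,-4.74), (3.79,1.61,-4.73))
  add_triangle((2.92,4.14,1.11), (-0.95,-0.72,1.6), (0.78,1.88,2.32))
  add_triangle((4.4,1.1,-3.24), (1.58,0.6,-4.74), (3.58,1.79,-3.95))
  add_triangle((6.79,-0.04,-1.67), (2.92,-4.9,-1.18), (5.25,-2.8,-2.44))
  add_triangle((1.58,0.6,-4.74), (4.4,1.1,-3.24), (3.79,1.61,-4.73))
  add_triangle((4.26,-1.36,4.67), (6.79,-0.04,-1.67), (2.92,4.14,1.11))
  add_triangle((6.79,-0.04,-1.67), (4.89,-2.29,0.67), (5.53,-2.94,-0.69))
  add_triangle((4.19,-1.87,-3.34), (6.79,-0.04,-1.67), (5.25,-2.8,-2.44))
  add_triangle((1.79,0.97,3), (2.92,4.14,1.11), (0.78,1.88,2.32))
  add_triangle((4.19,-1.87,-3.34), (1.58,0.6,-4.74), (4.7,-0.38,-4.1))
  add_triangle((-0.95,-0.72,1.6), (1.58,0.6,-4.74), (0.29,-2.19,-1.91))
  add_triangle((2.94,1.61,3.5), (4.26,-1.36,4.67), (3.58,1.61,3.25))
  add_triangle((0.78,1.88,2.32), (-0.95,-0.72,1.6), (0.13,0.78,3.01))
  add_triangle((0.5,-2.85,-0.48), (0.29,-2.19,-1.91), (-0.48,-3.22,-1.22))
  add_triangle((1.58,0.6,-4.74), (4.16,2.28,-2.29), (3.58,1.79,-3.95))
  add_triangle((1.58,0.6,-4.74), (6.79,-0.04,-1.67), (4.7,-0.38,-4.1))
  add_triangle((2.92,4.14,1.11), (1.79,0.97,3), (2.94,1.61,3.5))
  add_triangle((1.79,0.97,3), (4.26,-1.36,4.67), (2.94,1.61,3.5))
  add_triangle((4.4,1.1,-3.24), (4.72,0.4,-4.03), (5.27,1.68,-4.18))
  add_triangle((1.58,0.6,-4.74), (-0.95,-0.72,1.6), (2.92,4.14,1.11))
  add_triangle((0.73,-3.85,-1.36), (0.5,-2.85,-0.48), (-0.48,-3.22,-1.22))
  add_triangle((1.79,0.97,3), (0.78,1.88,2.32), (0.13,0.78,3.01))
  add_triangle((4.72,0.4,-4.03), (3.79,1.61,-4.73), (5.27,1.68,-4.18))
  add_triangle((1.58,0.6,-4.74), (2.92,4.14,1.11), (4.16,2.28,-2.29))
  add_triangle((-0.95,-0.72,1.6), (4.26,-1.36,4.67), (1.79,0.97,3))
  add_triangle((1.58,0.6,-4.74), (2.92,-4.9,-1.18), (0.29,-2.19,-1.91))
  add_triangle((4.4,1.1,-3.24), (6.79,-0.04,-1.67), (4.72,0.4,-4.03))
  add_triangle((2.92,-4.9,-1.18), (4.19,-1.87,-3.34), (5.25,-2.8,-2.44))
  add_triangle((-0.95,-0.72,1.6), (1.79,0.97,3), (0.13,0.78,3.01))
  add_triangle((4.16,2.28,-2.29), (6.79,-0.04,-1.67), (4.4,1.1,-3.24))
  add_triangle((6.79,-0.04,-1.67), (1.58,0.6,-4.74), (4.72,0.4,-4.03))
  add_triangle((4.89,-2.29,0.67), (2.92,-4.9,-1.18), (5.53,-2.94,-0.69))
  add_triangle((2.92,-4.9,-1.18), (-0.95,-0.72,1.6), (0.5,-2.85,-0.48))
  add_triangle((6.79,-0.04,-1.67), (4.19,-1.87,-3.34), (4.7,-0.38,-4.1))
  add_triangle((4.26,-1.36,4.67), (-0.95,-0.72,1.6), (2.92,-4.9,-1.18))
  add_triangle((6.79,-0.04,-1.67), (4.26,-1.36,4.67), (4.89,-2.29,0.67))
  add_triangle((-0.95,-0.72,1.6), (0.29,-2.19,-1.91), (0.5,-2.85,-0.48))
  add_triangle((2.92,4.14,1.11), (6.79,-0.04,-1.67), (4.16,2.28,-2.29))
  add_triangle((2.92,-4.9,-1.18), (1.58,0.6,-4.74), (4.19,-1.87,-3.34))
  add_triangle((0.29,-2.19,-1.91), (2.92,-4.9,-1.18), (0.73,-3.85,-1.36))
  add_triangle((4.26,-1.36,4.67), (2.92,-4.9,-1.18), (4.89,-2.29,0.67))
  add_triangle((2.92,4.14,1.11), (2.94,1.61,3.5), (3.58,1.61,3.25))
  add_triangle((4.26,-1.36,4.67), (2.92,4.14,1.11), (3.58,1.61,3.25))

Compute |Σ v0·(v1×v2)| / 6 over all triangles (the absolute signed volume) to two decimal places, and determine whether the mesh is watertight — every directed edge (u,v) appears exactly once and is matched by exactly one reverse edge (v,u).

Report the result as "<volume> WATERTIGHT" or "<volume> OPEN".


Per-triangle v0·(v1×v2)/6:
  t1: +1.7022
  t2: +0.7886
  t3: +5.2223
  t4: +0.6872
  t5: -0.3701
  t6: +2.8902
  t7: -0.1215
  t8: +2.1499
  t9: +4.9005
  t10: -1.4461
  t11: +29.6613
  t12: +4.4469
  t13: +4.8382
  t14: +2.4178
  t15: +3.8526
  t16: +0.6587
  t17: +1.7621
  t18: +0.2668
  t19: -0.7346
  t20: +0.0969
  t21: +3.7649
  t22: +1.0702
  t23: +1.5746
  t24: +0.3186
  t25: +0.0640
  t26: +0.3707
  t27: +0.9995
  t28: +1.7737
  t29: +6.3136
  t30: +3.6448
  t31: +6.2368
  t32: +2.6111
  t33: +4.0168
  t34: +0.8467
  t35: +4.0133
  t36: +0.1283
  t37: +3.7169
  t38: +1.5032
  t39: +5.2272
  t40: +10.6242
  t41: +11.8022
  t42: +0.8649
  t43: +10.7277
  t44: +7.6963
  t45: +1.4075
  t46: +10.9470
  t47: +1.6662
  t48: +1.6578
Σ = +169.2587 → |volume| = 169.26

Directed edges: 144 total, each appears once with its reverse present → watertight.

169.26 WATERTIGHT


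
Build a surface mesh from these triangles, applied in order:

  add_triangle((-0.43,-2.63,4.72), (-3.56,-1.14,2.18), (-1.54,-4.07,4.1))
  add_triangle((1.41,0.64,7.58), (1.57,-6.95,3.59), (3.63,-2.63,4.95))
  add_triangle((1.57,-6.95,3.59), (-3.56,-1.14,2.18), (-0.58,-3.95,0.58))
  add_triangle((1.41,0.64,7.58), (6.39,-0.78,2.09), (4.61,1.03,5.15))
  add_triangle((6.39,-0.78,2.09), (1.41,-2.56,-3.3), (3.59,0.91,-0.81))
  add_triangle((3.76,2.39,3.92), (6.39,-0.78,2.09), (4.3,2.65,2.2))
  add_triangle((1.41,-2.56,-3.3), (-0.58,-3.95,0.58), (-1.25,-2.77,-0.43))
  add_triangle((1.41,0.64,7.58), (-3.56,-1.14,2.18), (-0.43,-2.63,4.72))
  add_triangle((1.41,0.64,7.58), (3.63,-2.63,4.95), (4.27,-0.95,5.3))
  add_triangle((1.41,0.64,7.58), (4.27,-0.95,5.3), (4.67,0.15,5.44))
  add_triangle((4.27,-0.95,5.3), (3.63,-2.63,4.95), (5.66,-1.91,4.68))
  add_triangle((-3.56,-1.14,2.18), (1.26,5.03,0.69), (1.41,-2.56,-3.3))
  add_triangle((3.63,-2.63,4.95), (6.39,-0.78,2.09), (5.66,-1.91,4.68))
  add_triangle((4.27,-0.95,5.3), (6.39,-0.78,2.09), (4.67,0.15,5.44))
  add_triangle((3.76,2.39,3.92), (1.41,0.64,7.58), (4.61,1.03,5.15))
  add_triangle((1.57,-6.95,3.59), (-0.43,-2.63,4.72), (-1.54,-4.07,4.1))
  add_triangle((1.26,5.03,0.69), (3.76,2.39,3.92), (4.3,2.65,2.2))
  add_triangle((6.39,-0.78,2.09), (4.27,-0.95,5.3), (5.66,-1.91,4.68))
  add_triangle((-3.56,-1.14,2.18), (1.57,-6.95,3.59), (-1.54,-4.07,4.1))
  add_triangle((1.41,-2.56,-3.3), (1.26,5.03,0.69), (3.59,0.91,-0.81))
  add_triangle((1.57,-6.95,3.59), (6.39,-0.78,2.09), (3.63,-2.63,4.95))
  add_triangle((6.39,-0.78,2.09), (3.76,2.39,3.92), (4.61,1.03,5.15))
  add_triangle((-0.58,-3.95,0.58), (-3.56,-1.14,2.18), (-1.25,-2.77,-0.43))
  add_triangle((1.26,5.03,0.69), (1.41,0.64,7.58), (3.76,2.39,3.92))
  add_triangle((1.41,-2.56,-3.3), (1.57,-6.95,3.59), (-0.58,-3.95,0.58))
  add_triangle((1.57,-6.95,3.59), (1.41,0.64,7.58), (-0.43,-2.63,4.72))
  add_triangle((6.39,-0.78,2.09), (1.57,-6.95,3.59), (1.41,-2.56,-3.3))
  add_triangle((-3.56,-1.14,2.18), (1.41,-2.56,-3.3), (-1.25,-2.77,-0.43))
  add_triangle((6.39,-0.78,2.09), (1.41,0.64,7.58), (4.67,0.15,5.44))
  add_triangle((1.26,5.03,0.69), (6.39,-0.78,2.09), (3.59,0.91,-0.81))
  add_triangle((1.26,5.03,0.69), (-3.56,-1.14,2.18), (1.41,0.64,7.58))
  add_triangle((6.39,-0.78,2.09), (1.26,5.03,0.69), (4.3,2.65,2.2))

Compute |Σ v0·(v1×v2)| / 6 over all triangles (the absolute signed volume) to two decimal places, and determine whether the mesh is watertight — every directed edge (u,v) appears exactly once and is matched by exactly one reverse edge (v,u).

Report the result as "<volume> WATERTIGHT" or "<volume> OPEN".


281.65 WATERTIGHT

Per-triangle v0·(v1×v2)/6:
  t1: +4.7899
  t2: +21.3509
  t3: +9.1712
  t4: +8.9252
  t5: +10.4465
  t6: +6.6884
  t7: +3.0244
  t8: +12.9843
  t9: +7.8626
  t10: +5.1750
  t11: +3.2475
  t12: +4.0770
  t13: +1.7030
  t14: +4.7800
  t15: +7.2209
  t16: +7.2065
  t17: +6.0830
  t18: +3.7762
  t19: +4.3007
  t20: +6.7037
  t21: +19.9175
  t22: +6.4877
  t23: +2.9861
  t24: +16.0928
  t25: +9.2899
  t26: +15.4371
  t27: +34.8954
  t28: +1.2898
  t29: -2.0751
  t30: +11.3532
  t31: +23.0143
  t32: +3.4416
Σ = +281.6472 → |volume| = 281.65

Directed edges: 96 total, each appears once with its reverse present → watertight.


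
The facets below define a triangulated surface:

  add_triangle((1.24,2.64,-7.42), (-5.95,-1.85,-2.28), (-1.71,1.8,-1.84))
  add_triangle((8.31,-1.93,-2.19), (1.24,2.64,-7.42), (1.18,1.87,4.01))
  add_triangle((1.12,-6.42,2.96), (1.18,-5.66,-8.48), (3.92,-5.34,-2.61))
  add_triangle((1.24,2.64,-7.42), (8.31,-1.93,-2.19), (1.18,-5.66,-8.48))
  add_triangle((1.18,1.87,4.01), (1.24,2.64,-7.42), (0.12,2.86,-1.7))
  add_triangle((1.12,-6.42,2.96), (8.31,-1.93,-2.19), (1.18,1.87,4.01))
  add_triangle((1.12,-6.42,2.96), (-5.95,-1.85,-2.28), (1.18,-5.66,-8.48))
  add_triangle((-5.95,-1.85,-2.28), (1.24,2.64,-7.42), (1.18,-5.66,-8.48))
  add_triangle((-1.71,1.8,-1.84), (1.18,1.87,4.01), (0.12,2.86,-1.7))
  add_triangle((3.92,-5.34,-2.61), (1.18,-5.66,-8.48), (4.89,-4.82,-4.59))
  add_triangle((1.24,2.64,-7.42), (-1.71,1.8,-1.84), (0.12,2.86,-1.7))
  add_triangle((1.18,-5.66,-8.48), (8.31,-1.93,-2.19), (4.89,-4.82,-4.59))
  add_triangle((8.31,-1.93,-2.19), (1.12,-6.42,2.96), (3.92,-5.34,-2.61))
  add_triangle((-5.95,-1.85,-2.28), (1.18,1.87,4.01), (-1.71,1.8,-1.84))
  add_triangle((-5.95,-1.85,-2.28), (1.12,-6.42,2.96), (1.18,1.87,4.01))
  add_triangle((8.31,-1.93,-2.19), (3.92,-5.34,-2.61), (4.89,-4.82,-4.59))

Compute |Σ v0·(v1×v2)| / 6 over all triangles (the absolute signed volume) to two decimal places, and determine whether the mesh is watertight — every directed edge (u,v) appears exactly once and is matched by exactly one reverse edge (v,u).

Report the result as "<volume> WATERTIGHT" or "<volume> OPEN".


Per-triangle v0·(v1×v2)/6:
  t1: +15.6069
  t2: +38.5861
  t3: +34.4149
  t4: +86.0396
  t5: +5.8288
  t6: +46.5304
  t7: +75.0771
  t8: +67.1561
  t9: +3.9546
  t10: +12.7889
  t11: +5.3941
  t12: +17.0583
  t13: +33.4238
  t14: +9.9925
  t15: +27.6520
  t16: +12.2067
Σ = +491.7109 → |volume| = 491.71

Directed edges: 48 total, each appears once with its reverse present → watertight.

491.71 WATERTIGHT


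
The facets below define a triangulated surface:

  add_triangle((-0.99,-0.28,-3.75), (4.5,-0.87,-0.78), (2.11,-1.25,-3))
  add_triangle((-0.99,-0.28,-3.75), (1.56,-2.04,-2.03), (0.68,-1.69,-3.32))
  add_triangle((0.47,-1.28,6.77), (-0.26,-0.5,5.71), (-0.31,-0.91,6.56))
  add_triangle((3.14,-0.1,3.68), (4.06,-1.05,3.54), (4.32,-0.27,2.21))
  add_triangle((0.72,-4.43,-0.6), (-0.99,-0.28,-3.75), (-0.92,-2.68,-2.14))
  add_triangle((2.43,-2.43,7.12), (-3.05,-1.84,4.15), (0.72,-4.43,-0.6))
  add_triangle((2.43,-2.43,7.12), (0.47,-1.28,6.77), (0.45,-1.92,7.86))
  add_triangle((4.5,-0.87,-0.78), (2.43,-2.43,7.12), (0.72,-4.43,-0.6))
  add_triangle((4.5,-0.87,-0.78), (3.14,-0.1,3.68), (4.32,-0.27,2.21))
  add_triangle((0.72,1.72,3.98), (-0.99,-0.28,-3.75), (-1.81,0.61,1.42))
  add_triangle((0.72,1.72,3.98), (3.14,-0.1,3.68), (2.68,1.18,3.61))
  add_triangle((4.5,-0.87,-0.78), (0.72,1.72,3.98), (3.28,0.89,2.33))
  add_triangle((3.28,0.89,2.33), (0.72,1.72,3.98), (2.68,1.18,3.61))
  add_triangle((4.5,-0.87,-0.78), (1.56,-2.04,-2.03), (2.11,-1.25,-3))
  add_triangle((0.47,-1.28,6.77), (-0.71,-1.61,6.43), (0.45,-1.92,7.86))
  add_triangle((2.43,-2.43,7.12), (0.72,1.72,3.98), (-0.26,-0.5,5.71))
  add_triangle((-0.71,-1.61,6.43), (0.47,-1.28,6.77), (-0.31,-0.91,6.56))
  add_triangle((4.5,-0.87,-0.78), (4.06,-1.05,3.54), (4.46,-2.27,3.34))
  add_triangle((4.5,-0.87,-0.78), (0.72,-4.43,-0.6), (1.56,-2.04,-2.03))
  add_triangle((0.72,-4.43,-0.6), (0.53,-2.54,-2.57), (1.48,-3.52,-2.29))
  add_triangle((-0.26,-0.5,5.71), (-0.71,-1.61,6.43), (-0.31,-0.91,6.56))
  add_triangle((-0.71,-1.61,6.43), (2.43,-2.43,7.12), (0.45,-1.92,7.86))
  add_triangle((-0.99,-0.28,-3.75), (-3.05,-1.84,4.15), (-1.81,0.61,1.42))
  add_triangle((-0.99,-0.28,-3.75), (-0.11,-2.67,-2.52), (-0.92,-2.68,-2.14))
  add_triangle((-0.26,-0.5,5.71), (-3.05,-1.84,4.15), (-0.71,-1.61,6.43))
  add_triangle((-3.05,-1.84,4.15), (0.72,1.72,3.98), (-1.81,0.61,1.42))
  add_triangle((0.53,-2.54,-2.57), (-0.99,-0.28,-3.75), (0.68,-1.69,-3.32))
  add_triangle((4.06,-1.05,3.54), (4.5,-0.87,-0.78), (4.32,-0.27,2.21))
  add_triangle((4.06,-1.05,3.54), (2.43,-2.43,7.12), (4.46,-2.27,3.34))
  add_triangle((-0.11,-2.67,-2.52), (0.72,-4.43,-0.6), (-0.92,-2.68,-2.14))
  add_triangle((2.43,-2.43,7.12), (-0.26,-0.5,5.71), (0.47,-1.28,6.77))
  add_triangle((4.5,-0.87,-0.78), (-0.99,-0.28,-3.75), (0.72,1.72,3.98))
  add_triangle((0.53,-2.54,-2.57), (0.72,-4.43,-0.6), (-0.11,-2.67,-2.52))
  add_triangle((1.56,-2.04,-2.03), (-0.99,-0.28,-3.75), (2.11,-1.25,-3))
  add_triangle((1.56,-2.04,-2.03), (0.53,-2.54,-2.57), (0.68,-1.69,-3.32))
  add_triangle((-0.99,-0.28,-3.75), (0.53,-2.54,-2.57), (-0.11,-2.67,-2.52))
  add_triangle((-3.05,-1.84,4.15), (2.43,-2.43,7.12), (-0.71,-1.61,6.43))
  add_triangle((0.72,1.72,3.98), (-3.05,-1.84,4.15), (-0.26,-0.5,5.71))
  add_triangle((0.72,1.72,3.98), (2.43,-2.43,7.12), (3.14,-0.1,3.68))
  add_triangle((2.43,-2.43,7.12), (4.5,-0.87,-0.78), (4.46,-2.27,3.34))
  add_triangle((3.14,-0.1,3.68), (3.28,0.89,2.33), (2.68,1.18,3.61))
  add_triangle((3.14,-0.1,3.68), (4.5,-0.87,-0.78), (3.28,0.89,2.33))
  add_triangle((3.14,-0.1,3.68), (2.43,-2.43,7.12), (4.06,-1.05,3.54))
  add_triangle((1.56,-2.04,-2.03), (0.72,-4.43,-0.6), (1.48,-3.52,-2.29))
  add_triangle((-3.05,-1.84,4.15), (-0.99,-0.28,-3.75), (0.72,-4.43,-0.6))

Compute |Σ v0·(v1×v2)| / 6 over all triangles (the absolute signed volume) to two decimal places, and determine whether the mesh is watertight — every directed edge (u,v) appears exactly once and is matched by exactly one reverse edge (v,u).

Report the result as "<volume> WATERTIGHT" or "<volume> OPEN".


Per-triangle v0·(v1×v2)/6:
  t1: +1.5453
  t2: +0.0520
  t3: +0.2559
  t4: +1.2902
  t5: -2.3567
  t6: +25.0296
  t7: +1.0647
  t8: +24.9670
  t9: -0.6654
  t10: +1.8388
  t11: +1.6489
  t12: -0.6505
  t13: +0.5635
  t14: +2.3233
  t15: +0.5236
  t16: +6.9711
  t17: +0.7715
  t18: +3.6629
  t19: +5.0430
  t20: +1.3353
  t21: +0.1220
  t22: +1.0798
  t23: +4.2415
  t24: +1.4254
  t25: +2.2643
  t26: +4.9724
  t27: +1.1950
  t28: +2.3871
  t29: +4.4476
  t30: +1.4466
  t31: +0.4631
  t32: +4.0170
  t33: +1.0807
  t34: +2.0811
  t35: +0.7779
  t36: +1.0596
  t37: +4.5581
  t38: +4.3656
  t39: +7.7580
  t40: -1.9152
  t41: +1.2468
  t42: +3.7264
  t43: +3.5583
  t44: +0.4691
  t45: +12.5423
Σ = +144.5845 → |volume| = 144.58

Directed edges: 135 total; 3 unmatched, e.g. (0.53,-2.54,-2.57)→(1.48,-3.52,-2.29) → open.

144.58 OPEN


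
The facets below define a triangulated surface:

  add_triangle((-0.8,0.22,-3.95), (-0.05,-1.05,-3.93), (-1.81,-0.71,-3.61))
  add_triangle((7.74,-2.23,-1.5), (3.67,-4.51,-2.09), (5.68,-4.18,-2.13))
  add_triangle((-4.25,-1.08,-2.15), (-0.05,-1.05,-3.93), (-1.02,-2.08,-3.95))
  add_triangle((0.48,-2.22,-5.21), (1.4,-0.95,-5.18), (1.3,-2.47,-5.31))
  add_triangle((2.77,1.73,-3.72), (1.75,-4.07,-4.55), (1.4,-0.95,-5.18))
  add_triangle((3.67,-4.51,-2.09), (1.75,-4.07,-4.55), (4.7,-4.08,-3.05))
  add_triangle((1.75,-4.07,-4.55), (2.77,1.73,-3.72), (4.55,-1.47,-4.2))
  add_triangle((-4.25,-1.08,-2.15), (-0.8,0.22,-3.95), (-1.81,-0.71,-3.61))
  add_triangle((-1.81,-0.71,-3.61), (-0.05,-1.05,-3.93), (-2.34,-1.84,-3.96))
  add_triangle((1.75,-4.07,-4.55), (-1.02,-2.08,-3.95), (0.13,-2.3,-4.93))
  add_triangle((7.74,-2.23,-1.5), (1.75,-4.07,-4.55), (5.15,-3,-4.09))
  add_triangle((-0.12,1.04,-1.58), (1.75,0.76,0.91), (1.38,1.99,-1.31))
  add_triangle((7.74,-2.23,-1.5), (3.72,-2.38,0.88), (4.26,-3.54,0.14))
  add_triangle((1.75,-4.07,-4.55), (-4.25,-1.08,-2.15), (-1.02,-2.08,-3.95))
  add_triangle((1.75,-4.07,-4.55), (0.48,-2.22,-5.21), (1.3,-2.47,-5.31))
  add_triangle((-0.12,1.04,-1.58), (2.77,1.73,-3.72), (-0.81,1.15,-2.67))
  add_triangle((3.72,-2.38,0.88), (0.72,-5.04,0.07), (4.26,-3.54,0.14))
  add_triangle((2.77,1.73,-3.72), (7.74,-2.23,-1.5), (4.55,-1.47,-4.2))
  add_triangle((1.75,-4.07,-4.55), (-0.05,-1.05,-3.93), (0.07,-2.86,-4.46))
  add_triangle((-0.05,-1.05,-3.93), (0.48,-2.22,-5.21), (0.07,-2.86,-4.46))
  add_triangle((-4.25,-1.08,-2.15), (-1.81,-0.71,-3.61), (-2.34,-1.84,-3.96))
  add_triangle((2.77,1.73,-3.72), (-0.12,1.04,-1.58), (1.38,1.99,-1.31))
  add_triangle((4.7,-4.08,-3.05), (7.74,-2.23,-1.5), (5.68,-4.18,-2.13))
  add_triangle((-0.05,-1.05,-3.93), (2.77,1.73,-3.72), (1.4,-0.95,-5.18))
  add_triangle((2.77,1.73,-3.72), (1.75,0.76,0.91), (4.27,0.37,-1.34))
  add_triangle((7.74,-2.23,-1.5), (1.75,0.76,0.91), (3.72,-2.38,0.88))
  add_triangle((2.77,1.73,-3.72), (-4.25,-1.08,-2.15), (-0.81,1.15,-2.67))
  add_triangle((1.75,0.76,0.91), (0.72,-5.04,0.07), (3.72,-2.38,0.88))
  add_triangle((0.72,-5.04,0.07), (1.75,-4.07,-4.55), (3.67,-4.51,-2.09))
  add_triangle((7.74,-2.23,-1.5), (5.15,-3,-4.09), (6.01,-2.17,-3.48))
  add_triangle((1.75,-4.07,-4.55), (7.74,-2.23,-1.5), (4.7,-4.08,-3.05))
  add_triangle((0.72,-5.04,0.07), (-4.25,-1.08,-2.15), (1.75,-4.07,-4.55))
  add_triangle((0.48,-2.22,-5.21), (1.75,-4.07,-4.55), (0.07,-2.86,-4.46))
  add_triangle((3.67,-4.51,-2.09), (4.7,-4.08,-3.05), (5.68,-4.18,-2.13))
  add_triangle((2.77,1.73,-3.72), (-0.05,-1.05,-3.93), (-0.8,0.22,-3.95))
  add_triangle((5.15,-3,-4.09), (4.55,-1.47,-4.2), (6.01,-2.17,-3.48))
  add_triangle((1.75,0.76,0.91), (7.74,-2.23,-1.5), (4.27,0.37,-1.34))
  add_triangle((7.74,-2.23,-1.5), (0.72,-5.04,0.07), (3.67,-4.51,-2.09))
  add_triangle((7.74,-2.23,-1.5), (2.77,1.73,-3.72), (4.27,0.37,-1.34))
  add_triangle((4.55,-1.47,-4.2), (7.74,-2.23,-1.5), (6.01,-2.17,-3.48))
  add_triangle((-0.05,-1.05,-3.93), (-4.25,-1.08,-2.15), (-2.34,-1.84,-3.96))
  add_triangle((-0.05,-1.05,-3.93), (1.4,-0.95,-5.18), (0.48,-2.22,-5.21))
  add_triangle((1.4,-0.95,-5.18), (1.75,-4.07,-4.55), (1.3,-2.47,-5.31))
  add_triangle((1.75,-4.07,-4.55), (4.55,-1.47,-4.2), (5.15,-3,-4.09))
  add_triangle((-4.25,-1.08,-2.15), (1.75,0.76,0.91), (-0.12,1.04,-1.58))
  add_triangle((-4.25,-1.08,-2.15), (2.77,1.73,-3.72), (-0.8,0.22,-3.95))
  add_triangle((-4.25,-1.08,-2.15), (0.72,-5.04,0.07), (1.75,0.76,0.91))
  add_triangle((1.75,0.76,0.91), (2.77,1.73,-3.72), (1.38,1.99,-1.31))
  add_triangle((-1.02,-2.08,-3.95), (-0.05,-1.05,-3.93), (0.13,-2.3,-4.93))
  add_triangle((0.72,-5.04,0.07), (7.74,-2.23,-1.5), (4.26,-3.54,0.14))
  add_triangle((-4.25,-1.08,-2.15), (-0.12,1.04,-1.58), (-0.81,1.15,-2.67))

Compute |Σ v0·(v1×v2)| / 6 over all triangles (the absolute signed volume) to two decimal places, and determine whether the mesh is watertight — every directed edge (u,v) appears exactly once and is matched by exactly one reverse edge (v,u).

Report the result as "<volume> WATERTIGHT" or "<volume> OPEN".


156.80 OPEN

Per-triangle v0·(v1×v2)/6:
  t1: +1.3486
  t2: +0.0602
  t3: +2.5129
  t4: +1.0513
  t5: +6.0126
  t6: +4.1241
  t7: +8.9326
  t8: +1.4358
  t9: +1.2852
  t10: +2.1164
  t11: +5.9865
  t12: +0.0303
  t13: +3.1465
  t14: +3.9716
  t15: +1.2608
  t16: +0.6032
  t17: +2.4130
  t18: +11.4747
  t19: -1.7387
  t20: +0.5282
  t21: +1.8851
  t22: +1.1865
  t23: +3.3997
  t24: +1.8146
  t25: +2.7815
  t26: +4.7189
  t27: +3.2756
  t28: +1.2914
  t29: +9.5949
  t30: +2.7797
  t31: +4.9671
  t32: +19.1675
  t33: +1.7398
  t34: +1.7854
  t35: +3.6911
  t36: +1.9802
  t37: +3.4144
  t38: +9.5284
  t39: +4.8998
  t40: +1.4016
  t41: -1.4046
  t42: +0.9503
  t43: +1.0495
  t44: +4.7378
  t45: +0.3580
  t46: +1.0412
  t47: +0.0257
  t48: +1.7815
  t49: +0.7536
  t50: +5.3943
  t51: +0.2548
Σ = +156.8010 → |volume| = 156.80

Directed edges: 153 total; 3 unmatched, e.g. (0.13,-2.3,-4.93)→(1.75,-4.07,-4.55) → open.


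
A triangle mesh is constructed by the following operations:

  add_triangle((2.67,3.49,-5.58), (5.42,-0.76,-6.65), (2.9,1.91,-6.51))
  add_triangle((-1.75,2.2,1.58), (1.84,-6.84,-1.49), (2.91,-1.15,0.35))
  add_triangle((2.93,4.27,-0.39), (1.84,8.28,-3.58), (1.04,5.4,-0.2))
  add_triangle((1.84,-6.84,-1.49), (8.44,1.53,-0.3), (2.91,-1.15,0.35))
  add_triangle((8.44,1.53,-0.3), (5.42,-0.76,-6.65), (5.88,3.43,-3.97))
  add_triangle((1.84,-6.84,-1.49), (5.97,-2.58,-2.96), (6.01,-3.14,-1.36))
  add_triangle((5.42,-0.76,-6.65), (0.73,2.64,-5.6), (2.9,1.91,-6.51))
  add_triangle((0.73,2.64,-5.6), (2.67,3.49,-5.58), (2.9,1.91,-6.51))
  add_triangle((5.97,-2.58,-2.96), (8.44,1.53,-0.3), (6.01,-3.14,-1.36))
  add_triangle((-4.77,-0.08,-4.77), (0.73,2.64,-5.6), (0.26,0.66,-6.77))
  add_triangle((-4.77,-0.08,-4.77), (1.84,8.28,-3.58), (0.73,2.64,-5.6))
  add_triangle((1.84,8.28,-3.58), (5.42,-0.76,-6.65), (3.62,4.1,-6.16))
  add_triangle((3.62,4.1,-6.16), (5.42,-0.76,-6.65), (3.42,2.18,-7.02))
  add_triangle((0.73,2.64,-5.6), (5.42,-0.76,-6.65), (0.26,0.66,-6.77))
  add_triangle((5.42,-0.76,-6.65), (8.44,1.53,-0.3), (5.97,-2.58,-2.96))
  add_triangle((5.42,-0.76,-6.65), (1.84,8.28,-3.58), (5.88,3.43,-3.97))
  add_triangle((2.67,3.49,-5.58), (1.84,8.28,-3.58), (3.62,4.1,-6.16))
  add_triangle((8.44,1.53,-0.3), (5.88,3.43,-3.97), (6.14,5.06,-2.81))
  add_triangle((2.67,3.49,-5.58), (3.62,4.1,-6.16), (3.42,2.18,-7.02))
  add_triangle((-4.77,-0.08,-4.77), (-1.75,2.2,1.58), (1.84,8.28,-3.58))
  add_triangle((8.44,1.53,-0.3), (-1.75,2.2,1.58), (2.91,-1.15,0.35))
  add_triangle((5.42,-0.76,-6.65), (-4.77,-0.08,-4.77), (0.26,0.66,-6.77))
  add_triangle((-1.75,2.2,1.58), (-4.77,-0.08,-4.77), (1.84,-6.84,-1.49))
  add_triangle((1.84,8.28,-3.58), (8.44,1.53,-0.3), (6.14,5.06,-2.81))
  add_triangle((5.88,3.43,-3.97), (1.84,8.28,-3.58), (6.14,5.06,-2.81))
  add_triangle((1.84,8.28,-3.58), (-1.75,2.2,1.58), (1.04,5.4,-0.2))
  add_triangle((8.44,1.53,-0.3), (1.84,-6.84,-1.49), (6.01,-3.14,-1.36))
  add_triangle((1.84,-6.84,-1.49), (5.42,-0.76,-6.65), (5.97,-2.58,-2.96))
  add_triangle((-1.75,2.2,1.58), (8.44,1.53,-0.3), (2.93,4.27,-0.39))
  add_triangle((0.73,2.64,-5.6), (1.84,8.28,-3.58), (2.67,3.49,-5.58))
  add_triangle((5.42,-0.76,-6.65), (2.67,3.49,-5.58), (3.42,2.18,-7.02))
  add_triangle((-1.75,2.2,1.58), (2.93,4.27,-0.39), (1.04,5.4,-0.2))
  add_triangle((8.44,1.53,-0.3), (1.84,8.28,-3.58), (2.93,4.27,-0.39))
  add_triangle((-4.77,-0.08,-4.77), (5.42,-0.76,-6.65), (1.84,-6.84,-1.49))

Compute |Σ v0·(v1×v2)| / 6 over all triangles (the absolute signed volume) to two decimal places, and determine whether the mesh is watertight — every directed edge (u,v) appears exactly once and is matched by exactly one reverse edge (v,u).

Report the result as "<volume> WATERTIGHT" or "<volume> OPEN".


438.42 WATERTIGHT

Per-triangle v0·(v1×v2)/6:
  t1: +5.4828
  t2: +4.0563
  t3: +6.1579
  t4: +7.9372
  t5: +30.6925
  t6: +10.0546
  t7: +2.5322
  t8: +3.7469
  t9: +10.4424
  t10: +11.3867
  t11: +30.1898
  t12: +7.7499
  t13: +7.6249
  t14: +13.0212
  t15: +26.5300
  t16: +30.1053
  t17: +3.7488
  t18: +12.2624
  t19: +1.3966
  t20: +31.4444
  t21: +5.1871
  t22: +11.0468
  t23: +12.2877
  t24: +9.4575
  t25: +12.8191
  t26: +6.0369
  t27: +3.0922
  t28: +24.7436
  t29: +8.9948
  t30: +10.8509
  t31: -4.3222
  t32: +2.6980
  t33: +15.2891
  t34: +63.6777
Σ = +438.4219 → |volume| = 438.42

Directed edges: 102 total, each appears once with its reverse present → watertight.


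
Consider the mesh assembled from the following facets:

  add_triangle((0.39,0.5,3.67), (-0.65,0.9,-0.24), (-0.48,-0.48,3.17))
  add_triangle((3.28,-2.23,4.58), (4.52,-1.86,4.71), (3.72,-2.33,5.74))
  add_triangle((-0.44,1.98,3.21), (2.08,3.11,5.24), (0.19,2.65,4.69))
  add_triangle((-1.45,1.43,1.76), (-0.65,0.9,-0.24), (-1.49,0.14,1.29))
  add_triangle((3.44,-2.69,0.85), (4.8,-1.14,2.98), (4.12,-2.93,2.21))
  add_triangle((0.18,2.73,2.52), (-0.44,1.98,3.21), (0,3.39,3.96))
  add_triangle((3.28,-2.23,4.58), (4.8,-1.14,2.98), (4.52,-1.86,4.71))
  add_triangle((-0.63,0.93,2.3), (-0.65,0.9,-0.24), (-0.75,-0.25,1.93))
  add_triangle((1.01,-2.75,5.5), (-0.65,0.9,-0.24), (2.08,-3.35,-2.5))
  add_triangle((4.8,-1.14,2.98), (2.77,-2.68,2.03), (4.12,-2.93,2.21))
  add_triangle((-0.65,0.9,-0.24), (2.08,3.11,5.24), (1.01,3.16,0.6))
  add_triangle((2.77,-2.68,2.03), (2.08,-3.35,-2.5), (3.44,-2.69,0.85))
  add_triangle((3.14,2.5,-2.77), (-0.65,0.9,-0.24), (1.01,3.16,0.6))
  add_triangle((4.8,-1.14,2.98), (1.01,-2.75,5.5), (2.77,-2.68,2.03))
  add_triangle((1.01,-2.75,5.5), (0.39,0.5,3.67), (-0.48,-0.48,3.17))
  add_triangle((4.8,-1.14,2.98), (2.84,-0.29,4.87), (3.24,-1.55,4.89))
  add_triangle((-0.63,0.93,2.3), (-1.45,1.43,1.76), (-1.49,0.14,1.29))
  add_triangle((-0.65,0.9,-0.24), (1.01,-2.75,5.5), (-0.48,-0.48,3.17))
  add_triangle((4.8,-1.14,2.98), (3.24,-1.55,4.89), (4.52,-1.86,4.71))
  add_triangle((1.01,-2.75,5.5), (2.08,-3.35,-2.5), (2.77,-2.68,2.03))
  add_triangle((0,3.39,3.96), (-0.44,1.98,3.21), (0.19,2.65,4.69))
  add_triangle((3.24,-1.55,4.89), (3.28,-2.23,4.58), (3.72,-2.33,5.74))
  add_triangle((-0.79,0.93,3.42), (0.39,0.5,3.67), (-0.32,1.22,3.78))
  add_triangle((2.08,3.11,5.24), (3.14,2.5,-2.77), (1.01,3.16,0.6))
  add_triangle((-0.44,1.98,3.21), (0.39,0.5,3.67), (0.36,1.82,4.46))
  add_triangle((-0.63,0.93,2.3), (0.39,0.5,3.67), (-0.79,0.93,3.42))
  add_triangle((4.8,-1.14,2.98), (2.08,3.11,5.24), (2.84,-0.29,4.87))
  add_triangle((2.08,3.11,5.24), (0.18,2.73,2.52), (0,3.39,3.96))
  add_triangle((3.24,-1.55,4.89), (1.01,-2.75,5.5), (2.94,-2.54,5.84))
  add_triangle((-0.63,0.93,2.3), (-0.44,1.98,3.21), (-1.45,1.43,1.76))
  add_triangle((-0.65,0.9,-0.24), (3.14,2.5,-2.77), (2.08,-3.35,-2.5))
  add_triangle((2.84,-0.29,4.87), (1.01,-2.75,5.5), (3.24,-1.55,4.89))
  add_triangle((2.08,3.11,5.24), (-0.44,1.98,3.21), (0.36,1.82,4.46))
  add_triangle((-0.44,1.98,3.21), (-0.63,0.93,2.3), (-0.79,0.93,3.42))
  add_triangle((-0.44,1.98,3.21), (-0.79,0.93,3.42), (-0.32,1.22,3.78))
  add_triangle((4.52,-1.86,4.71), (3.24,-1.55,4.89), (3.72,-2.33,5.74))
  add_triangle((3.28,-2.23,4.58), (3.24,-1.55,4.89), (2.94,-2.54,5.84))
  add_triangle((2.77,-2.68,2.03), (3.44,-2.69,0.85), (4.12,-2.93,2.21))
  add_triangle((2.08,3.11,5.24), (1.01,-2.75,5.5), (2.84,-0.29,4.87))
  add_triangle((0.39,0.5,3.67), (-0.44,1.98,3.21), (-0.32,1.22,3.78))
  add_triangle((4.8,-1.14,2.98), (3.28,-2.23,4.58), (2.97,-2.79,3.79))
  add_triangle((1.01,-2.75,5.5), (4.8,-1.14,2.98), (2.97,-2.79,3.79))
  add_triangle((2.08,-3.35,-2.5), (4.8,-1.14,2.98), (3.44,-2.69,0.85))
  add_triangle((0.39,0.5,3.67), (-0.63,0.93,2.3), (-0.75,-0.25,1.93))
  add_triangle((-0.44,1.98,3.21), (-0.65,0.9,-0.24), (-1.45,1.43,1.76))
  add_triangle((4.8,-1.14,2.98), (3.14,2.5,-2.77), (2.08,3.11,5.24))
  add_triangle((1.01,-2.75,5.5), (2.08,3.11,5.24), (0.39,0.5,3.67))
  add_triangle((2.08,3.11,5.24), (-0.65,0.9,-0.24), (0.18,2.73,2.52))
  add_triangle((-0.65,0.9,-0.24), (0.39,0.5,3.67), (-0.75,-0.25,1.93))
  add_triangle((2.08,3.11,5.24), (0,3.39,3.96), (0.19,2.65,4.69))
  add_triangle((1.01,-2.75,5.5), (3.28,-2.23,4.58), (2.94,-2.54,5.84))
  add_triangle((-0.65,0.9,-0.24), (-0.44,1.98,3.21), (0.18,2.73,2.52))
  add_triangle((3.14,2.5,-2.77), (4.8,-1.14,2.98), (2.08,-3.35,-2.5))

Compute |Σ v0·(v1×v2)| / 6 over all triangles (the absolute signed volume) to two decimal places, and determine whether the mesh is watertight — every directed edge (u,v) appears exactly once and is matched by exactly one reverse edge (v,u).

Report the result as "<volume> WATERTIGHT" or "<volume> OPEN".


119.96 OPEN

Per-triangle v0·(v1×v2)/6:
  t1: +0.8143
  t2: +0.5362
  t3: -0.3092
  t4: +0.3630
  t5: +1.4860
  t6: +0.0751
  t7: +0.6095
  t8: +0.3673
  t9: +0.7395
  t10: +1.0471
  t11: +2.0611
  t12: +2.2176
  t13: +2.1089
  t14: +7.2599
  t15: +1.9858
  t16: +2.8253
  t17: +0.4546
  t18: -0.1457
  t19: +0.6224
  t20: +6.2330
  t21: +0.4927
  t22: -0.1549
  t23: +0.2925
  t24: +7.5882
  t25: +0.4717
  t26: -0.1869
  t27: +7.7430
  t28: +0.9497
  t29: +0.7164
  t30: +0.3740
  t31: +2.6244
  t32: +3.0087
  t33: +1.3303
  t34: +0.1146
  t35: +0.3161
  t36: +0.6071
  t37: +0.7273
  t38: +0.5763
  t39: +8.0220
  t40: +0.3441
  t41: +1.9830
  t42: -4.2186
  t43: +2.7434
  t44: +0.6346
  t45: +0.5519
  t46: +23.8601
  t47: +3.8839
  t48: +0.1488
  t49: -0.7408
  t50: +1.7012
  t51: +0.7468
  t52: +0.7241
  t53: +20.6275
Σ = +119.9553 → |volume| = 119.96

Directed edges: 159 total; 9 unmatched, e.g. (-0.65,0.9,-0.24)→(-1.49,0.14,1.29) → open.
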